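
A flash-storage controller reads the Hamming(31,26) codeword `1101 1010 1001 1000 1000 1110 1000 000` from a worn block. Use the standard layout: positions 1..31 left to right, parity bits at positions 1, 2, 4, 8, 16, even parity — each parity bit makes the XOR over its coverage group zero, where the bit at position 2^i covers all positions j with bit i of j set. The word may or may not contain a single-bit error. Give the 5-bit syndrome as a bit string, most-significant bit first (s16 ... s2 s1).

s1: b1⊕b3⊕b5⊕b7⊕b9⊕b11⊕b13⊕b15⊕b17⊕b19⊕b21⊕b23⊕b25⊕b27⊕b29⊕b31 = 1⊕0⊕1⊕1⊕1⊕0⊕1⊕0⊕1⊕0⊕1⊕1⊕1⊕0⊕0⊕0 = 1
s2: b2⊕b3⊕b6⊕b7⊕b10⊕b11⊕b14⊕b15⊕b18⊕b19⊕b22⊕b23⊕b26⊕b27⊕b30⊕b31 = 1⊕0⊕0⊕1⊕0⊕0⊕0⊕0⊕0⊕0⊕1⊕1⊕0⊕0⊕0⊕0 = 0
s4: b4⊕b5⊕b6⊕b7⊕b12⊕b13⊕b14⊕b15⊕b20⊕b21⊕b22⊕b23⊕b28⊕b29⊕b30⊕b31 = 1⊕1⊕0⊕1⊕1⊕1⊕0⊕0⊕0⊕1⊕1⊕1⊕0⊕0⊕0⊕0 = 0
s8: b8⊕b9⊕b10⊕b11⊕b12⊕b13⊕b14⊕b15⊕b24⊕b25⊕b26⊕b27⊕b28⊕b29⊕b30⊕b31 = 0⊕1⊕0⊕0⊕1⊕1⊕0⊕0⊕0⊕1⊕0⊕0⊕0⊕0⊕0⊕0 = 0
s16: b16⊕b17⊕b18⊕b19⊕b20⊕b21⊕b22⊕b23⊕b24⊕b25⊕b26⊕b27⊕b28⊕b29⊕b30⊕b31 = 0⊕1⊕0⊕0⊕0⊕1⊕1⊕1⊕0⊕1⊕0⊕0⊕0⊕0⊕0⊕0 = 1
Syndrome (s16...s1) = 10001 → position 17.

10001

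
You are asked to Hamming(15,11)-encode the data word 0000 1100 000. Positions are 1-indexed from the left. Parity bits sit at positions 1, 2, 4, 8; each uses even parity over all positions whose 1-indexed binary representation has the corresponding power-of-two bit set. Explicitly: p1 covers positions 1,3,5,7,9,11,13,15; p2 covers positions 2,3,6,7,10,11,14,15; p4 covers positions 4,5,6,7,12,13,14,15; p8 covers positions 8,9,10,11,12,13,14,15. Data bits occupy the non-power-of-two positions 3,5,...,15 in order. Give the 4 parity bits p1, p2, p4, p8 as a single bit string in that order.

1100

Place data bits at non-power-of-two positions: b3=0, b5=0, b6=0, b7=0, b9=1, b10=1, b11=0, b12=0, b13=0, b14=0, b15=0.
p1 = XOR of data positions {3,5,7,9,11,13,15} = 0⊕0⊕0⊕1⊕0⊕0⊕0 = 1
p2 = XOR of data positions {3,6,7,10,11,14,15} = 0⊕0⊕0⊕1⊕0⊕0⊕0 = 1
p4 = XOR of data positions {5,6,7,12,13,14,15} = 0⊕0⊕0⊕0⊕0⊕0⊕0 = 0
p8 = XOR of data positions {9,10,11,12,13,14,15} = 1⊕1⊕0⊕0⊕0⊕0⊕0 = 0
Parity bits p1,p2,p4,p8 = 1100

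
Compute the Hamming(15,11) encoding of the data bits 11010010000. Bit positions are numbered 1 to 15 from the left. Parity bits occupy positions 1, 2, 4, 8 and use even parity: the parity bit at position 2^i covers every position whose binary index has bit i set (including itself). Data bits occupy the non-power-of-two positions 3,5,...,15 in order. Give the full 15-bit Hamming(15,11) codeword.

Place data bits at non-power-of-two positions: b3=1, b5=1, b6=0, b7=1, b9=0, b10=0, b11=1, b12=0, b13=0, b14=0, b15=0.
p1 = XOR of data positions {3,5,7,9,11,13,15} = 1⊕1⊕1⊕0⊕1⊕0⊕0 = 0
p2 = XOR of data positions {3,6,7,10,11,14,15} = 1⊕0⊕1⊕0⊕1⊕0⊕0 = 1
p4 = XOR of data positions {5,6,7,12,13,14,15} = 1⊕0⊕1⊕0⊕0⊕0⊕0 = 0
p8 = XOR of data positions {9,10,11,12,13,14,15} = 0⊕0⊕1⊕0⊕0⊕0⊕0 = 1
Codeword b1..b15 = 011010110010000

011010110010000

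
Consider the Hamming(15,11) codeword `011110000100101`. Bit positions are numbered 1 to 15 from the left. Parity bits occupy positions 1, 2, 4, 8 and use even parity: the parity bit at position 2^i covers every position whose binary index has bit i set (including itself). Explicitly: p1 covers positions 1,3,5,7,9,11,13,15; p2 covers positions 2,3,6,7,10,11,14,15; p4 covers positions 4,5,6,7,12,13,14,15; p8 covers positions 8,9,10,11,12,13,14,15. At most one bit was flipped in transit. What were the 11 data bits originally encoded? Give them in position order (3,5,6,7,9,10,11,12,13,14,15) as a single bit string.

11000100101

s1: b1⊕b3⊕b5⊕b7⊕b9⊕b11⊕b13⊕b15 = 0⊕1⊕1⊕0⊕0⊕0⊕1⊕1 = 0
s2: b2⊕b3⊕b6⊕b7⊕b10⊕b11⊕b14⊕b15 = 1⊕1⊕0⊕0⊕1⊕0⊕0⊕1 = 0
s4: b4⊕b5⊕b6⊕b7⊕b12⊕b13⊕b14⊕b15 = 1⊕1⊕0⊕0⊕0⊕1⊕0⊕1 = 0
s8: b8⊕b9⊕b10⊕b11⊕b12⊕b13⊕b14⊕b15 = 0⊕0⊕1⊕0⊕0⊕1⊕0⊕1 = 1
Syndrome (s8...s1) = 1000 → position 8.
Flip bit 8: corrected codeword = 011110010100101
Data bits at positions 3,5,6,7,9,10,11,12,13,14,15: 11000100101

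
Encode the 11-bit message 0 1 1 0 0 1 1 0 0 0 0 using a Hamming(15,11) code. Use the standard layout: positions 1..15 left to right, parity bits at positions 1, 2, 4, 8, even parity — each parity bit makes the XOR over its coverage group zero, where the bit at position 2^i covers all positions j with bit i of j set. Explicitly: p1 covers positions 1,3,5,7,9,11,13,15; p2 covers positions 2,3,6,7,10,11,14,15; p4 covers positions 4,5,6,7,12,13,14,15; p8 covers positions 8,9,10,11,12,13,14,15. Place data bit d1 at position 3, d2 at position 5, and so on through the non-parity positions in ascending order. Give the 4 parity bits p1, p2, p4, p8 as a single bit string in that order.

Place data bits at non-power-of-two positions: b3=0, b5=1, b6=1, b7=0, b9=0, b10=1, b11=1, b12=0, b13=0, b14=0, b15=0.
p1 = XOR of data positions {3,5,7,9,11,13,15} = 0⊕1⊕0⊕0⊕1⊕0⊕0 = 0
p2 = XOR of data positions {3,6,7,10,11,14,15} = 0⊕1⊕0⊕1⊕1⊕0⊕0 = 1
p4 = XOR of data positions {5,6,7,12,13,14,15} = 1⊕1⊕0⊕0⊕0⊕0⊕0 = 0
p8 = XOR of data positions {9,10,11,12,13,14,15} = 0⊕1⊕1⊕0⊕0⊕0⊕0 = 0
Parity bits p1,p2,p4,p8 = 0100

0100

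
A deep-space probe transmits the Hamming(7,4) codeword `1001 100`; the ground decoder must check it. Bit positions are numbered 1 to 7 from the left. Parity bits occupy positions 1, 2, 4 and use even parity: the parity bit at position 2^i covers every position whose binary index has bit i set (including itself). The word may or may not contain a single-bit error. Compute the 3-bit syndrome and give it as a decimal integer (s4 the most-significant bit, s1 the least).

s1: b1⊕b3⊕b5⊕b7 = 1⊕0⊕1⊕0 = 0
s2: b2⊕b3⊕b6⊕b7 = 0⊕0⊕0⊕0 = 0
s4: b4⊕b5⊕b6⊕b7 = 1⊕1⊕0⊕0 = 0
Syndrome (s4...s1) = 000 → position 0 (no error).

0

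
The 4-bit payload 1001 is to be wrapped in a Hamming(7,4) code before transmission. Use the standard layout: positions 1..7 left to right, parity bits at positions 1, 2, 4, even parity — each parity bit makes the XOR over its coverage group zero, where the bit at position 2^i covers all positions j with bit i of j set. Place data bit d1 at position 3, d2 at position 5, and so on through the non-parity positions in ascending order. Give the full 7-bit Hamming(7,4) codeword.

Place data bits at non-power-of-two positions: b3=1, b5=0, b6=0, b7=1.
p1 = XOR of data positions {3,5,7} = 1⊕0⊕1 = 0
p2 = XOR of data positions {3,6,7} = 1⊕0⊕1 = 0
p4 = XOR of data positions {5,6,7} = 0⊕0⊕1 = 1
Codeword b1..b7 = 0011001

0011001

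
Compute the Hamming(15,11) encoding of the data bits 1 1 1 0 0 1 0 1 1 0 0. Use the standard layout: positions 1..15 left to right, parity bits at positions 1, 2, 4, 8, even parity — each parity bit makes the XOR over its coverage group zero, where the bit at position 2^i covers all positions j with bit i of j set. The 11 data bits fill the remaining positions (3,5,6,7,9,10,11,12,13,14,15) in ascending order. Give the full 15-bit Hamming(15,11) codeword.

111011010101100

Place data bits at non-power-of-two positions: b3=1, b5=1, b6=1, b7=0, b9=0, b10=1, b11=0, b12=1, b13=1, b14=0, b15=0.
p1 = XOR of data positions {3,5,7,9,11,13,15} = 1⊕1⊕0⊕0⊕0⊕1⊕0 = 1
p2 = XOR of data positions {3,6,7,10,11,14,15} = 1⊕1⊕0⊕1⊕0⊕0⊕0 = 1
p4 = XOR of data positions {5,6,7,12,13,14,15} = 1⊕1⊕0⊕1⊕1⊕0⊕0 = 0
p8 = XOR of data positions {9,10,11,12,13,14,15} = 0⊕1⊕0⊕1⊕1⊕0⊕0 = 1
Codeword b1..b15 = 111011010101100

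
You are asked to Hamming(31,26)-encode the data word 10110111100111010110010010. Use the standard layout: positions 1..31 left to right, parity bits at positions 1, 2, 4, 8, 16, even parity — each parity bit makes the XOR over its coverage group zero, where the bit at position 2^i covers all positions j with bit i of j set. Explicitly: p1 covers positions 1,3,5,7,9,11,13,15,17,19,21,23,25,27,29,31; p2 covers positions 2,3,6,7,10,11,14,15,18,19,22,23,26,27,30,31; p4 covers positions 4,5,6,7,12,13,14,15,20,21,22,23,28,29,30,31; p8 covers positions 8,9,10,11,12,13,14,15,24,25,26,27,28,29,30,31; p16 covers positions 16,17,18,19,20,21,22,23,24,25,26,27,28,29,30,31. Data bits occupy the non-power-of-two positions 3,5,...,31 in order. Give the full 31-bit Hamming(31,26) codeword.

Place data bits at non-power-of-two positions: b3=1, b5=0, b6=1, b7=1, b9=0, b10=1, b11=1, b12=1, b13=1, b14=0, b15=0, b17=1, b18=1, b19=1, b20=0, b21=1, b22=0, b23=1, b24=1, b25=0, b26=0, b27=1, b28=0, b29=0, b30=1, b31=0.
p1 = XOR of data positions {3,5,7,9,11,13,15,17,19,21,23,25,27,29,31} = 1⊕0⊕1⊕0⊕1⊕1⊕0⊕1⊕1⊕1⊕1⊕0⊕1⊕0⊕0 = 1
p2 = XOR of data positions {3,6,7,10,11,14,15,18,19,22,23,26,27,30,31} = 1⊕1⊕1⊕1⊕1⊕0⊕0⊕1⊕1⊕0⊕1⊕0⊕1⊕1⊕0 = 0
p4 = XOR of data positions {5,6,7,12,13,14,15,20,21,22,23,28,29,30,31} = 0⊕1⊕1⊕1⊕1⊕0⊕0⊕0⊕1⊕0⊕1⊕0⊕0⊕1⊕0 = 1
p8 = XOR of data positions {9,10,11,12,13,14,15,24,25,26,27,28,29,30,31} = 0⊕1⊕1⊕1⊕1⊕0⊕0⊕1⊕0⊕0⊕1⊕0⊕0⊕1⊕0 = 1
p16 = XOR of data positions {17,18,19,20,21,22,23,24,25,26,27,28,29,30,31} = 1⊕1⊕1⊕0⊕1⊕0⊕1⊕1⊕0⊕0⊕1⊕0⊕0⊕1⊕0 = 0
Codeword b1..b31 = 1011011101111000111010110010010

1011011101111000111010110010010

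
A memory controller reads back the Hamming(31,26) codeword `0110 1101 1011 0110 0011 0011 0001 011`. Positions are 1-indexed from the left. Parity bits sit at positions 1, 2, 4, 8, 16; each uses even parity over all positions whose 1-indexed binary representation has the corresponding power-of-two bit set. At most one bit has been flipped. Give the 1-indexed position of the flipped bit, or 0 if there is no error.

s1: b1⊕b3⊕b5⊕b7⊕b9⊕b11⊕b13⊕b15⊕b17⊕b19⊕b21⊕b23⊕b25⊕b27⊕b29⊕b31 = 0⊕1⊕1⊕0⊕1⊕1⊕0⊕1⊕0⊕1⊕0⊕1⊕0⊕0⊕0⊕1 = 0
s2: b2⊕b3⊕b6⊕b7⊕b10⊕b11⊕b14⊕b15⊕b18⊕b19⊕b22⊕b23⊕b26⊕b27⊕b30⊕b31 = 1⊕1⊕1⊕0⊕0⊕1⊕1⊕1⊕0⊕1⊕0⊕1⊕0⊕0⊕1⊕1 = 0
s4: b4⊕b5⊕b6⊕b7⊕b12⊕b13⊕b14⊕b15⊕b20⊕b21⊕b22⊕b23⊕b28⊕b29⊕b30⊕b31 = 0⊕1⊕1⊕0⊕1⊕0⊕1⊕1⊕1⊕0⊕0⊕1⊕1⊕0⊕1⊕1 = 0
s8: b8⊕b9⊕b10⊕b11⊕b12⊕b13⊕b14⊕b15⊕b24⊕b25⊕b26⊕b27⊕b28⊕b29⊕b30⊕b31 = 1⊕1⊕0⊕1⊕1⊕0⊕1⊕1⊕1⊕0⊕0⊕0⊕1⊕0⊕1⊕1 = 0
s16: b16⊕b17⊕b18⊕b19⊕b20⊕b21⊕b22⊕b23⊕b24⊕b25⊕b26⊕b27⊕b28⊕b29⊕b30⊕b31 = 0⊕0⊕0⊕1⊕1⊕0⊕0⊕1⊕1⊕0⊕0⊕0⊕1⊕0⊕1⊕1 = 1
Syndrome (s16...s1) = 10000 → position 16.

16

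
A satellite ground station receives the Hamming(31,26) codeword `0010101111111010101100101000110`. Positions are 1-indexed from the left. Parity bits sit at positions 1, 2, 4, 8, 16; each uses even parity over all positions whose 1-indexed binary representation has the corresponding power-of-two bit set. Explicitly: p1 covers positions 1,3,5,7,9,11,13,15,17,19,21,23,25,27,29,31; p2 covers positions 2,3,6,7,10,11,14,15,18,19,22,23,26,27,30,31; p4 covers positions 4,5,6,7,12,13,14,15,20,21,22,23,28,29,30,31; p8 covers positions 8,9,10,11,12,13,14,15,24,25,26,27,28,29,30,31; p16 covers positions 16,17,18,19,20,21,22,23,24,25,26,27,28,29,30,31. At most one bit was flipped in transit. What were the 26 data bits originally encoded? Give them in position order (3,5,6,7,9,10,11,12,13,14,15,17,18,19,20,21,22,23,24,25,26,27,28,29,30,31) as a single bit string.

11011111101101000101000110

s1: b1⊕b3⊕b5⊕b7⊕b9⊕b11⊕b13⊕b15⊕b17⊕b19⊕b21⊕b23⊕b25⊕b27⊕b29⊕b31 = 0⊕1⊕1⊕1⊕1⊕1⊕1⊕1⊕1⊕1⊕0⊕1⊕1⊕0⊕1⊕0 = 0
s2: b2⊕b3⊕b6⊕b7⊕b10⊕b11⊕b14⊕b15⊕b18⊕b19⊕b22⊕b23⊕b26⊕b27⊕b30⊕b31 = 0⊕1⊕0⊕1⊕1⊕1⊕0⊕1⊕0⊕1⊕0⊕1⊕0⊕0⊕1⊕0 = 0
s4: b4⊕b5⊕b6⊕b7⊕b12⊕b13⊕b14⊕b15⊕b20⊕b21⊕b22⊕b23⊕b28⊕b29⊕b30⊕b31 = 0⊕1⊕0⊕1⊕1⊕1⊕0⊕1⊕1⊕0⊕0⊕1⊕0⊕1⊕1⊕0 = 1
s8: b8⊕b9⊕b10⊕b11⊕b12⊕b13⊕b14⊕b15⊕b24⊕b25⊕b26⊕b27⊕b28⊕b29⊕b30⊕b31 = 1⊕1⊕1⊕1⊕1⊕1⊕0⊕1⊕0⊕1⊕0⊕0⊕0⊕1⊕1⊕0 = 0
s16: b16⊕b17⊕b18⊕b19⊕b20⊕b21⊕b22⊕b23⊕b24⊕b25⊕b26⊕b27⊕b28⊕b29⊕b30⊕b31 = 0⊕1⊕0⊕1⊕1⊕0⊕0⊕1⊕0⊕1⊕0⊕0⊕0⊕1⊕1⊕0 = 1
Syndrome (s16...s1) = 10100 → position 20.
Flip bit 20: corrected codeword = 0010101111111010101000101000110
Data bits at positions 3,5,6,7,9,10,11,12,13,14,15,17,18,19,20,21,22,23,24,25,26,27,28,29,30,31: 11011111101101000101000110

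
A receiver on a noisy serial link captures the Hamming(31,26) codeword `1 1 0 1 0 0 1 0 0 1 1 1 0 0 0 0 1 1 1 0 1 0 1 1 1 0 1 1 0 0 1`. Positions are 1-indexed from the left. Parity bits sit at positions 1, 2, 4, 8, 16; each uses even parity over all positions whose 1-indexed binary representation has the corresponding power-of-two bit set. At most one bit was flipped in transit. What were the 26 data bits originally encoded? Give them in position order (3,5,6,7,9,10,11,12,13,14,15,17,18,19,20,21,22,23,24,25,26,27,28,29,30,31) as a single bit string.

s1: b1⊕b3⊕b5⊕b7⊕b9⊕b11⊕b13⊕b15⊕b17⊕b19⊕b21⊕b23⊕b25⊕b27⊕b29⊕b31 = 1⊕0⊕0⊕1⊕0⊕1⊕0⊕0⊕1⊕1⊕1⊕1⊕1⊕1⊕0⊕1 = 0
s2: b2⊕b3⊕b6⊕b7⊕b10⊕b11⊕b14⊕b15⊕b18⊕b19⊕b22⊕b23⊕b26⊕b27⊕b30⊕b31 = 1⊕0⊕0⊕1⊕1⊕1⊕0⊕0⊕1⊕1⊕0⊕1⊕0⊕1⊕0⊕1 = 1
s4: b4⊕b5⊕b6⊕b7⊕b12⊕b13⊕b14⊕b15⊕b20⊕b21⊕b22⊕b23⊕b28⊕b29⊕b30⊕b31 = 1⊕0⊕0⊕1⊕1⊕0⊕0⊕0⊕0⊕1⊕0⊕1⊕1⊕0⊕0⊕1 = 1
s8: b8⊕b9⊕b10⊕b11⊕b12⊕b13⊕b14⊕b15⊕b24⊕b25⊕b26⊕b27⊕b28⊕b29⊕b30⊕b31 = 0⊕0⊕1⊕1⊕1⊕0⊕0⊕0⊕1⊕1⊕0⊕1⊕1⊕0⊕0⊕1 = 0
s16: b16⊕b17⊕b18⊕b19⊕b20⊕b21⊕b22⊕b23⊕b24⊕b25⊕b26⊕b27⊕b28⊕b29⊕b30⊕b31 = 0⊕1⊕1⊕1⊕0⊕1⊕0⊕1⊕1⊕1⊕0⊕1⊕1⊕0⊕0⊕1 = 0
Syndrome (s16...s1) = 00110 → position 6.
Flip bit 6: corrected codeword = 1101011001110000111010111011001
Data bits at positions 3,5,6,7,9,10,11,12,13,14,15,17,18,19,20,21,22,23,24,25,26,27,28,29,30,31: 00110111000111010111011001

00110111000111010111011001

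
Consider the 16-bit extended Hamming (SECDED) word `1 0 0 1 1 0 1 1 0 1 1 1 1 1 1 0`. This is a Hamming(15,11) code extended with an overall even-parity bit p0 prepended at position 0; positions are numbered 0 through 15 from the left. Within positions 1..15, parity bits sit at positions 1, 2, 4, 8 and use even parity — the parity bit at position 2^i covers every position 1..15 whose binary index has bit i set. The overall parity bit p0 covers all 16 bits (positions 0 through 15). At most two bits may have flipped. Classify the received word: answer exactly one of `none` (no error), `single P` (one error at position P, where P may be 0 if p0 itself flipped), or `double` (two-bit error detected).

single 1

s1: b1⊕b3⊕b5⊕b7⊕b9⊕b11⊕b13⊕b15 = 0⊕1⊕0⊕1⊕1⊕1⊕1⊕0 = 1
s2: b2⊕b3⊕b6⊕b7⊕b10⊕b11⊕b14⊕b15 = 0⊕1⊕1⊕1⊕1⊕1⊕1⊕0 = 0
s4: b4⊕b5⊕b6⊕b7⊕b12⊕b13⊕b14⊕b15 = 1⊕0⊕1⊕1⊕1⊕1⊕1⊕0 = 0
s8: b8⊕b9⊕b10⊕b11⊕b12⊕b13⊕b14⊕b15 = 0⊕1⊕1⊕1⊕1⊕1⊕1⊕0 = 0
Syndrome (s8...s1) = 0001 → position 1.
Overall parity (XOR of all 16 bits, including p0): 1⊕0⊕0⊕1⊕1⊕0⊕1⊕1⊕0⊕1⊕1⊕1⊕1⊕1⊕1⊕0 = 1
Overall=1, syndrome position=1 → single-bit error at position 1.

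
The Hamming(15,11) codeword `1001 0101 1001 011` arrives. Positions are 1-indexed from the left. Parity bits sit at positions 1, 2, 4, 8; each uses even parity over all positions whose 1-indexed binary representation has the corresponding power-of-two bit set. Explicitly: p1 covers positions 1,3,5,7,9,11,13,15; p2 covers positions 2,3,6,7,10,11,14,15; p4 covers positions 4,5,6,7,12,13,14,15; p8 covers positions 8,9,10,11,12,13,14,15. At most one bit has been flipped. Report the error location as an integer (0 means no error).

s1: b1⊕b3⊕b5⊕b7⊕b9⊕b11⊕b13⊕b15 = 1⊕0⊕0⊕0⊕1⊕0⊕0⊕1 = 1
s2: b2⊕b3⊕b6⊕b7⊕b10⊕b11⊕b14⊕b15 = 0⊕0⊕1⊕0⊕0⊕0⊕1⊕1 = 1
s4: b4⊕b5⊕b6⊕b7⊕b12⊕b13⊕b14⊕b15 = 1⊕0⊕1⊕0⊕1⊕0⊕1⊕1 = 1
s8: b8⊕b9⊕b10⊕b11⊕b12⊕b13⊕b14⊕b15 = 1⊕1⊕0⊕0⊕1⊕0⊕1⊕1 = 1
Syndrome (s8...s1) = 1111 → position 15.

15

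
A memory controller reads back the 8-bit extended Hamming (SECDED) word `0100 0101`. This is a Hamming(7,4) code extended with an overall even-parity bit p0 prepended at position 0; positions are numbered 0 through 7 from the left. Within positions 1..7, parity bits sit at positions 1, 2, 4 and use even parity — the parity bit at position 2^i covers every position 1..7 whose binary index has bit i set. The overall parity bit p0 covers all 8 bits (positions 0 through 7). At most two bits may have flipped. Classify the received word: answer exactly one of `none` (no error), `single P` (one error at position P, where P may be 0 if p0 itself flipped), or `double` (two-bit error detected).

single 3

s1: b1⊕b3⊕b5⊕b7 = 1⊕0⊕1⊕1 = 1
s2: b2⊕b3⊕b6⊕b7 = 0⊕0⊕0⊕1 = 1
s4: b4⊕b5⊕b6⊕b7 = 0⊕1⊕0⊕1 = 0
Syndrome (s4...s1) = 011 → position 3.
Overall parity (XOR of all 8 bits, including p0): 0⊕1⊕0⊕0⊕0⊕1⊕0⊕1 = 1
Overall=1, syndrome position=3 → single-bit error at position 3.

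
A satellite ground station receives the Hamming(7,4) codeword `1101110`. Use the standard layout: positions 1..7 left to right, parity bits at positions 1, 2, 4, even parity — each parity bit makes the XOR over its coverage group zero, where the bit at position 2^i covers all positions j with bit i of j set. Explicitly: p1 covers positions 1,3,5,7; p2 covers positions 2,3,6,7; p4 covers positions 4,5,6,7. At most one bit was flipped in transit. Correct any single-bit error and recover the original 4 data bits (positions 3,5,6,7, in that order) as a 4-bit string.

s1: b1⊕b3⊕b5⊕b7 = 1⊕0⊕1⊕0 = 0
s2: b2⊕b3⊕b6⊕b7 = 1⊕0⊕1⊕0 = 0
s4: b4⊕b5⊕b6⊕b7 = 1⊕1⊕1⊕0 = 1
Syndrome (s4...s1) = 100 → position 4.
Flip bit 4: corrected codeword = 1100110
Data bits at positions 3,5,6,7: 0110

0110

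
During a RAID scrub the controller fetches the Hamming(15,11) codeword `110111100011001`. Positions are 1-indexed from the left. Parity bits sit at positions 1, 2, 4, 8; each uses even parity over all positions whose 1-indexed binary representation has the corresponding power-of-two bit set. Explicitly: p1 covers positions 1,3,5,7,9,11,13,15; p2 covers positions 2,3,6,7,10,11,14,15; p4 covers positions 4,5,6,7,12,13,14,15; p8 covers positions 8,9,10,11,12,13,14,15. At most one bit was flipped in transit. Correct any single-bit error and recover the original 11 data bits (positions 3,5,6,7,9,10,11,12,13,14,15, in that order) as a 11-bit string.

s1: b1⊕b3⊕b5⊕b7⊕b9⊕b11⊕b13⊕b15 = 1⊕0⊕1⊕1⊕0⊕1⊕0⊕1 = 1
s2: b2⊕b3⊕b6⊕b7⊕b10⊕b11⊕b14⊕b15 = 1⊕0⊕1⊕1⊕0⊕1⊕0⊕1 = 1
s4: b4⊕b5⊕b6⊕b7⊕b12⊕b13⊕b14⊕b15 = 1⊕1⊕1⊕1⊕1⊕0⊕0⊕1 = 0
s8: b8⊕b9⊕b10⊕b11⊕b12⊕b13⊕b14⊕b15 = 0⊕0⊕0⊕1⊕1⊕0⊕0⊕1 = 1
Syndrome (s8...s1) = 1011 → position 11.
Flip bit 11: corrected codeword = 110111100001001
Data bits at positions 3,5,6,7,9,10,11,12,13,14,15: 01110001001

01110001001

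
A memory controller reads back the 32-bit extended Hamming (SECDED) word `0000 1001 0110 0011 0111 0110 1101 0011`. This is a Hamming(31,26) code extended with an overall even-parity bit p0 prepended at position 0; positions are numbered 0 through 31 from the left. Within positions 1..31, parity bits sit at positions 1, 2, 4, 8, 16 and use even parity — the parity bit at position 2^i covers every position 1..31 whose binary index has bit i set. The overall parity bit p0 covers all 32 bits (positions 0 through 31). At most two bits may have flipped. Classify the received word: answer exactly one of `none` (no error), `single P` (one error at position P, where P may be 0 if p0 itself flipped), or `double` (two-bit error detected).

double

s1: b1⊕b3⊕b5⊕b7⊕b9⊕b11⊕b13⊕b15⊕b17⊕b19⊕b21⊕b23⊕b25⊕b27⊕b29⊕b31 = 0⊕0⊕0⊕1⊕1⊕0⊕0⊕1⊕1⊕1⊕1⊕0⊕1⊕1⊕0⊕1 = 1
s2: b2⊕b3⊕b6⊕b7⊕b10⊕b11⊕b14⊕b15⊕b18⊕b19⊕b22⊕b23⊕b26⊕b27⊕b30⊕b31 = 0⊕0⊕0⊕1⊕1⊕0⊕1⊕1⊕1⊕1⊕1⊕0⊕0⊕1⊕1⊕1 = 0
s4: b4⊕b5⊕b6⊕b7⊕b12⊕b13⊕b14⊕b15⊕b20⊕b21⊕b22⊕b23⊕b28⊕b29⊕b30⊕b31 = 1⊕0⊕0⊕1⊕0⊕0⊕1⊕1⊕0⊕1⊕1⊕0⊕0⊕0⊕1⊕1 = 0
s8: b8⊕b9⊕b10⊕b11⊕b12⊕b13⊕b14⊕b15⊕b24⊕b25⊕b26⊕b27⊕b28⊕b29⊕b30⊕b31 = 0⊕1⊕1⊕0⊕0⊕0⊕1⊕1⊕1⊕1⊕0⊕1⊕0⊕0⊕1⊕1 = 1
s16: b16⊕b17⊕b18⊕b19⊕b20⊕b21⊕b22⊕b23⊕b24⊕b25⊕b26⊕b27⊕b28⊕b29⊕b30⊕b31 = 0⊕1⊕1⊕1⊕0⊕1⊕1⊕0⊕1⊕1⊕0⊕1⊕0⊕0⊕1⊕1 = 0
Syndrome (s16...s1) = 01001 → position 9.
Overall parity (XOR of all 32 bits, including p0): 0⊕0⊕0⊕0⊕1⊕0⊕0⊕1⊕0⊕1⊕1⊕0⊕0⊕0⊕1⊕1⊕0⊕1⊕1⊕1⊕0⊕1⊕1⊕0⊕1⊕1⊕0⊕1⊕0⊕0⊕1⊕1 = 0
Overall=0, syndrome position=9 → double-bit error detected (uncorrectable).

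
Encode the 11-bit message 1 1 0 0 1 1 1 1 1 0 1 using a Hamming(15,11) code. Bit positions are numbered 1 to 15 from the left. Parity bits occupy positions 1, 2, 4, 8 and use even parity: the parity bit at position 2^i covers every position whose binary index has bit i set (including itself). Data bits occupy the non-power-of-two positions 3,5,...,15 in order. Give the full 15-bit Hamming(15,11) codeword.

001010001111101

Place data bits at non-power-of-two positions: b3=1, b5=1, b6=0, b7=0, b9=1, b10=1, b11=1, b12=1, b13=1, b14=0, b15=1.
p1 = XOR of data positions {3,5,7,9,11,13,15} = 1⊕1⊕0⊕1⊕1⊕1⊕1 = 0
p2 = XOR of data positions {3,6,7,10,11,14,15} = 1⊕0⊕0⊕1⊕1⊕0⊕1 = 0
p4 = XOR of data positions {5,6,7,12,13,14,15} = 1⊕0⊕0⊕1⊕1⊕0⊕1 = 0
p8 = XOR of data positions {9,10,11,12,13,14,15} = 1⊕1⊕1⊕1⊕1⊕0⊕1 = 0
Codeword b1..b15 = 001010001111101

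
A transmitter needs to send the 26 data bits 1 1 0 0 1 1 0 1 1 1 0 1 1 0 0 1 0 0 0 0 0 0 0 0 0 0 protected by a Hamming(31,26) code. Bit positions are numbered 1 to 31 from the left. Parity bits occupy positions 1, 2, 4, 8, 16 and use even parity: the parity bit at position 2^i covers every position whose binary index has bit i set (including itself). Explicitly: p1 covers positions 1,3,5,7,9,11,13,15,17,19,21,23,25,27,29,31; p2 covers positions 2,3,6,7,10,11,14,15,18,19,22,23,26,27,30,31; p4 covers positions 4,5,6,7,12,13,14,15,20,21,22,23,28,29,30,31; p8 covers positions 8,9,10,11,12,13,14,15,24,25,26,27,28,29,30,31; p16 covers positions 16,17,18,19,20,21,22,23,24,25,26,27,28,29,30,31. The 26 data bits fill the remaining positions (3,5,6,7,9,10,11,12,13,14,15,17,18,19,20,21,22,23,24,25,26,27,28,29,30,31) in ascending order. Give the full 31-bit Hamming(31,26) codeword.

Place data bits at non-power-of-two positions: b3=1, b5=1, b6=0, b7=0, b9=1, b10=1, b11=0, b12=1, b13=1, b14=1, b15=0, b17=1, b18=1, b19=0, b20=0, b21=1, b22=0, b23=0, b24=0, b25=0, b26=0, b27=0, b28=0, b29=0, b30=0, b31=0.
p1 = XOR of data positions {3,5,7,9,11,13,15,17,19,21,23,25,27,29,31} = 1⊕1⊕0⊕1⊕0⊕1⊕0⊕1⊕0⊕1⊕0⊕0⊕0⊕0⊕0 = 0
p2 = XOR of data positions {3,6,7,10,11,14,15,18,19,22,23,26,27,30,31} = 1⊕0⊕0⊕1⊕0⊕1⊕0⊕1⊕0⊕0⊕0⊕0⊕0⊕0⊕0 = 0
p4 = XOR of data positions {5,6,7,12,13,14,15,20,21,22,23,28,29,30,31} = 1⊕0⊕0⊕1⊕1⊕1⊕0⊕0⊕1⊕0⊕0⊕0⊕0⊕0⊕0 = 1
p8 = XOR of data positions {9,10,11,12,13,14,15,24,25,26,27,28,29,30,31} = 1⊕1⊕0⊕1⊕1⊕1⊕0⊕0⊕0⊕0⊕0⊕0⊕0⊕0⊕0 = 1
p16 = XOR of data positions {17,18,19,20,21,22,23,24,25,26,27,28,29,30,31} = 1⊕1⊕0⊕0⊕1⊕0⊕0⊕0⊕0⊕0⊕0⊕0⊕0⊕0⊕0 = 1
Codeword b1..b31 = 0011100111011101110010000000000

0011100111011101110010000000000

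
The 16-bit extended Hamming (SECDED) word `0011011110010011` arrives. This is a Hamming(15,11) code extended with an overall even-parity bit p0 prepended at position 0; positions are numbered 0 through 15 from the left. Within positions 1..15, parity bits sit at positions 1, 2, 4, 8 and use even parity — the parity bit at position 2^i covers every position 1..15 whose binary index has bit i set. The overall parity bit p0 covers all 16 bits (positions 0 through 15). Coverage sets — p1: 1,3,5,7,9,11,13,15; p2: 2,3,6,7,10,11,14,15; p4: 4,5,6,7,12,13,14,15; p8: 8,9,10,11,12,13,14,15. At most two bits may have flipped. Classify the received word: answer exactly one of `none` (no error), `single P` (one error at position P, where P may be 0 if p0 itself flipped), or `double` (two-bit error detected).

single 7

s1: b1⊕b3⊕b5⊕b7⊕b9⊕b11⊕b13⊕b15 = 0⊕1⊕1⊕1⊕0⊕1⊕0⊕1 = 1
s2: b2⊕b3⊕b6⊕b7⊕b10⊕b11⊕b14⊕b15 = 1⊕1⊕1⊕1⊕0⊕1⊕1⊕1 = 1
s4: b4⊕b5⊕b6⊕b7⊕b12⊕b13⊕b14⊕b15 = 0⊕1⊕1⊕1⊕0⊕0⊕1⊕1 = 1
s8: b8⊕b9⊕b10⊕b11⊕b12⊕b13⊕b14⊕b15 = 1⊕0⊕0⊕1⊕0⊕0⊕1⊕1 = 0
Syndrome (s8...s1) = 0111 → position 7.
Overall parity (XOR of all 16 bits, including p0): 0⊕0⊕1⊕1⊕0⊕1⊕1⊕1⊕1⊕0⊕0⊕1⊕0⊕0⊕1⊕1 = 1
Overall=1, syndrome position=7 → single-bit error at position 7.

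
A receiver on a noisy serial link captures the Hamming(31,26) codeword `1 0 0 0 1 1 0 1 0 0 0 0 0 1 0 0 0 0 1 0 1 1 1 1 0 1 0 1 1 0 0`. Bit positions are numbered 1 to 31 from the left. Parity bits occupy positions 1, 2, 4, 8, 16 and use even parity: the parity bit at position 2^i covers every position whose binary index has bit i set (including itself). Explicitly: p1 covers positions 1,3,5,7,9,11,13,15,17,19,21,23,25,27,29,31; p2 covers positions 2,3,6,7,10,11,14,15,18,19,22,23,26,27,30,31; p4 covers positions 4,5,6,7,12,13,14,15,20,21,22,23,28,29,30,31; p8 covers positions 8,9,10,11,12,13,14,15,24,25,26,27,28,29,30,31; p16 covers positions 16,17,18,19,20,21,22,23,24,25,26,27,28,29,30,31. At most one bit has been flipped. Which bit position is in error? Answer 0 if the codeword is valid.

0

s1: b1⊕b3⊕b5⊕b7⊕b9⊕b11⊕b13⊕b15⊕b17⊕b19⊕b21⊕b23⊕b25⊕b27⊕b29⊕b31 = 1⊕0⊕1⊕0⊕0⊕0⊕0⊕0⊕0⊕1⊕1⊕1⊕0⊕0⊕1⊕0 = 0
s2: b2⊕b3⊕b6⊕b7⊕b10⊕b11⊕b14⊕b15⊕b18⊕b19⊕b22⊕b23⊕b26⊕b27⊕b30⊕b31 = 0⊕0⊕1⊕0⊕0⊕0⊕1⊕0⊕0⊕1⊕1⊕1⊕1⊕0⊕0⊕0 = 0
s4: b4⊕b5⊕b6⊕b7⊕b12⊕b13⊕b14⊕b15⊕b20⊕b21⊕b22⊕b23⊕b28⊕b29⊕b30⊕b31 = 0⊕1⊕1⊕0⊕0⊕0⊕1⊕0⊕0⊕1⊕1⊕1⊕1⊕1⊕0⊕0 = 0
s8: b8⊕b9⊕b10⊕b11⊕b12⊕b13⊕b14⊕b15⊕b24⊕b25⊕b26⊕b27⊕b28⊕b29⊕b30⊕b31 = 1⊕0⊕0⊕0⊕0⊕0⊕1⊕0⊕1⊕0⊕1⊕0⊕1⊕1⊕0⊕0 = 0
s16: b16⊕b17⊕b18⊕b19⊕b20⊕b21⊕b22⊕b23⊕b24⊕b25⊕b26⊕b27⊕b28⊕b29⊕b30⊕b31 = 0⊕0⊕0⊕1⊕0⊕1⊕1⊕1⊕1⊕0⊕1⊕0⊕1⊕1⊕0⊕0 = 0
Syndrome (s16...s1) = 00000 → position 0 (no error).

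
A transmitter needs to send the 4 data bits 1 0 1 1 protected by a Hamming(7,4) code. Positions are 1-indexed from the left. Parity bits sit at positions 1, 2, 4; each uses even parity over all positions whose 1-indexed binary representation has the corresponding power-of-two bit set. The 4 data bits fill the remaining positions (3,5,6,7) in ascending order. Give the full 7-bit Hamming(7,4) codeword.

0110011

Place data bits at non-power-of-two positions: b3=1, b5=0, b6=1, b7=1.
p1 = XOR of data positions {3,5,7} = 1⊕0⊕1 = 0
p2 = XOR of data positions {3,6,7} = 1⊕1⊕1 = 1
p4 = XOR of data positions {5,6,7} = 0⊕1⊕1 = 0
Codeword b1..b7 = 0110011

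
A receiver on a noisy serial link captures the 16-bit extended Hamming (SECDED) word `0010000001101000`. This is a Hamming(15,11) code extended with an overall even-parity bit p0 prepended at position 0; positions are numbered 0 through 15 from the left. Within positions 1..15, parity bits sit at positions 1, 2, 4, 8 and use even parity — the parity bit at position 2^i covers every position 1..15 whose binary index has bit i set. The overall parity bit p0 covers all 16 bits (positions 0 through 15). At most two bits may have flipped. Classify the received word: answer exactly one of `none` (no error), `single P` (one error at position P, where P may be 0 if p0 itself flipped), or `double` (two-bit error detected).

double

s1: b1⊕b3⊕b5⊕b7⊕b9⊕b11⊕b13⊕b15 = 0⊕0⊕0⊕0⊕1⊕0⊕0⊕0 = 1
s2: b2⊕b3⊕b6⊕b7⊕b10⊕b11⊕b14⊕b15 = 1⊕0⊕0⊕0⊕1⊕0⊕0⊕0 = 0
s4: b4⊕b5⊕b6⊕b7⊕b12⊕b13⊕b14⊕b15 = 0⊕0⊕0⊕0⊕1⊕0⊕0⊕0 = 1
s8: b8⊕b9⊕b10⊕b11⊕b12⊕b13⊕b14⊕b15 = 0⊕1⊕1⊕0⊕1⊕0⊕0⊕0 = 1
Syndrome (s8...s1) = 1101 → position 13.
Overall parity (XOR of all 16 bits, including p0): 0⊕0⊕1⊕0⊕0⊕0⊕0⊕0⊕0⊕1⊕1⊕0⊕1⊕0⊕0⊕0 = 0
Overall=0, syndrome position=13 → double-bit error detected (uncorrectable).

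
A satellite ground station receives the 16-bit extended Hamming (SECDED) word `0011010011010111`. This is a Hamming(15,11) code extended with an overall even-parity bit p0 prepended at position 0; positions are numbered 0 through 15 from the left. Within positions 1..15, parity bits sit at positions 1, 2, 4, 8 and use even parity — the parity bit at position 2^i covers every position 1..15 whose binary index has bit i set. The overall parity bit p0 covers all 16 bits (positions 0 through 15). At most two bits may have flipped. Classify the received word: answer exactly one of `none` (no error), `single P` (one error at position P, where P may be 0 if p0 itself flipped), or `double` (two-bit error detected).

s1: b1⊕b3⊕b5⊕b7⊕b9⊕b11⊕b13⊕b15 = 0⊕1⊕1⊕0⊕1⊕1⊕1⊕1 = 0
s2: b2⊕b3⊕b6⊕b7⊕b10⊕b11⊕b14⊕b15 = 1⊕1⊕0⊕0⊕0⊕1⊕1⊕1 = 1
s4: b4⊕b5⊕b6⊕b7⊕b12⊕b13⊕b14⊕b15 = 0⊕1⊕0⊕0⊕0⊕1⊕1⊕1 = 0
s8: b8⊕b9⊕b10⊕b11⊕b12⊕b13⊕b14⊕b15 = 1⊕1⊕0⊕1⊕0⊕1⊕1⊕1 = 0
Syndrome (s8...s1) = 0010 → position 2.
Overall parity (XOR of all 16 bits, including p0): 0⊕0⊕1⊕1⊕0⊕1⊕0⊕0⊕1⊕1⊕0⊕1⊕0⊕1⊕1⊕1 = 1
Overall=1, syndrome position=2 → single-bit error at position 2.

single 2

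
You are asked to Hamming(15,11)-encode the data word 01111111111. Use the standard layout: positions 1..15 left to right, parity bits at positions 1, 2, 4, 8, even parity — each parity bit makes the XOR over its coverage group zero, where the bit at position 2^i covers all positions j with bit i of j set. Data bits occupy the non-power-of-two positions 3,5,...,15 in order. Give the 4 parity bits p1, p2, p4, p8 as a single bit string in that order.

0011

Place data bits at non-power-of-two positions: b3=0, b5=1, b6=1, b7=1, b9=1, b10=1, b11=1, b12=1, b13=1, b14=1, b15=1.
p1 = XOR of data positions {3,5,7,9,11,13,15} = 0⊕1⊕1⊕1⊕1⊕1⊕1 = 0
p2 = XOR of data positions {3,6,7,10,11,14,15} = 0⊕1⊕1⊕1⊕1⊕1⊕1 = 0
p4 = XOR of data positions {5,6,7,12,13,14,15} = 1⊕1⊕1⊕1⊕1⊕1⊕1 = 1
p8 = XOR of data positions {9,10,11,12,13,14,15} = 1⊕1⊕1⊕1⊕1⊕1⊕1 = 1
Parity bits p1,p2,p4,p8 = 0011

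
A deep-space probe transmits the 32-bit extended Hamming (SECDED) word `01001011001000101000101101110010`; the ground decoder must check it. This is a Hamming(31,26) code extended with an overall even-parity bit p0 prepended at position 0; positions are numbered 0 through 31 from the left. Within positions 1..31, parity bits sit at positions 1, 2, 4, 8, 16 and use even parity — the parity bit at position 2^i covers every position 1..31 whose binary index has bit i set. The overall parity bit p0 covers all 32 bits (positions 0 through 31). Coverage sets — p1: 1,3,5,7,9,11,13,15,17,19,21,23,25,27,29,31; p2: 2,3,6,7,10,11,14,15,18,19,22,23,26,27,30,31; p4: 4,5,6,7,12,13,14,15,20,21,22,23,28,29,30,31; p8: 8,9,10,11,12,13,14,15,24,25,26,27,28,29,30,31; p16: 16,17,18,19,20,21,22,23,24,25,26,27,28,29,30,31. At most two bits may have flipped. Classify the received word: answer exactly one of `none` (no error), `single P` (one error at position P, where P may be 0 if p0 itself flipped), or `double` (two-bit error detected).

double

s1: b1⊕b3⊕b5⊕b7⊕b9⊕b11⊕b13⊕b15⊕b17⊕b19⊕b21⊕b23⊕b25⊕b27⊕b29⊕b31 = 1⊕0⊕0⊕1⊕0⊕0⊕0⊕0⊕0⊕0⊕0⊕1⊕1⊕1⊕0⊕0 = 1
s2: b2⊕b3⊕b6⊕b7⊕b10⊕b11⊕b14⊕b15⊕b18⊕b19⊕b22⊕b23⊕b26⊕b27⊕b30⊕b31 = 0⊕0⊕1⊕1⊕1⊕0⊕1⊕0⊕0⊕0⊕1⊕1⊕1⊕1⊕1⊕0 = 1
s4: b4⊕b5⊕b6⊕b7⊕b12⊕b13⊕b14⊕b15⊕b20⊕b21⊕b22⊕b23⊕b28⊕b29⊕b30⊕b31 = 1⊕0⊕1⊕1⊕0⊕0⊕1⊕0⊕1⊕0⊕1⊕1⊕0⊕0⊕1⊕0 = 0
s8: b8⊕b9⊕b10⊕b11⊕b12⊕b13⊕b14⊕b15⊕b24⊕b25⊕b26⊕b27⊕b28⊕b29⊕b30⊕b31 = 0⊕0⊕1⊕0⊕0⊕0⊕1⊕0⊕0⊕1⊕1⊕1⊕0⊕0⊕1⊕0 = 0
s16: b16⊕b17⊕b18⊕b19⊕b20⊕b21⊕b22⊕b23⊕b24⊕b25⊕b26⊕b27⊕b28⊕b29⊕b30⊕b31 = 1⊕0⊕0⊕0⊕1⊕0⊕1⊕1⊕0⊕1⊕1⊕1⊕0⊕0⊕1⊕0 = 0
Syndrome (s16...s1) = 00011 → position 3.
Overall parity (XOR of all 32 bits, including p0): 0⊕1⊕0⊕0⊕1⊕0⊕1⊕1⊕0⊕0⊕1⊕0⊕0⊕0⊕1⊕0⊕1⊕0⊕0⊕0⊕1⊕0⊕1⊕1⊕0⊕1⊕1⊕1⊕0⊕0⊕1⊕0 = 0
Overall=0, syndrome position=3 → double-bit error detected (uncorrectable).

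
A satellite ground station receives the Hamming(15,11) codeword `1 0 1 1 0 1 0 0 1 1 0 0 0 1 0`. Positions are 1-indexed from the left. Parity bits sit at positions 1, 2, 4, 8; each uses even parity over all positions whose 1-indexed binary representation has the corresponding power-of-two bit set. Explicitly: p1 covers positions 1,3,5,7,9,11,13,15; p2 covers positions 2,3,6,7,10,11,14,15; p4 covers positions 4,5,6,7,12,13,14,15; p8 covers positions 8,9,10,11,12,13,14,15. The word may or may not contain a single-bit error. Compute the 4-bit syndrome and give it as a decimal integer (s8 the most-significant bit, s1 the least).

13

s1: b1⊕b3⊕b5⊕b7⊕b9⊕b11⊕b13⊕b15 = 1⊕1⊕0⊕0⊕1⊕0⊕0⊕0 = 1
s2: b2⊕b3⊕b6⊕b7⊕b10⊕b11⊕b14⊕b15 = 0⊕1⊕1⊕0⊕1⊕0⊕1⊕0 = 0
s4: b4⊕b5⊕b6⊕b7⊕b12⊕b13⊕b14⊕b15 = 1⊕0⊕1⊕0⊕0⊕0⊕1⊕0 = 1
s8: b8⊕b9⊕b10⊕b11⊕b12⊕b13⊕b14⊕b15 = 0⊕1⊕1⊕0⊕0⊕0⊕1⊕0 = 1
Syndrome (s8...s1) = 1101 → position 13.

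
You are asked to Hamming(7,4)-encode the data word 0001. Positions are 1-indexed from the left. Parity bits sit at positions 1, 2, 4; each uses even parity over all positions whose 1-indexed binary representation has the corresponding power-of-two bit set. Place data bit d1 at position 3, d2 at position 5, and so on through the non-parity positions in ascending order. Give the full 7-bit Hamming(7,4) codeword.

1101001

Place data bits at non-power-of-two positions: b3=0, b5=0, b6=0, b7=1.
p1 = XOR of data positions {3,5,7} = 0⊕0⊕1 = 1
p2 = XOR of data positions {3,6,7} = 0⊕0⊕1 = 1
p4 = XOR of data positions {5,6,7} = 0⊕0⊕1 = 1
Codeword b1..b7 = 1101001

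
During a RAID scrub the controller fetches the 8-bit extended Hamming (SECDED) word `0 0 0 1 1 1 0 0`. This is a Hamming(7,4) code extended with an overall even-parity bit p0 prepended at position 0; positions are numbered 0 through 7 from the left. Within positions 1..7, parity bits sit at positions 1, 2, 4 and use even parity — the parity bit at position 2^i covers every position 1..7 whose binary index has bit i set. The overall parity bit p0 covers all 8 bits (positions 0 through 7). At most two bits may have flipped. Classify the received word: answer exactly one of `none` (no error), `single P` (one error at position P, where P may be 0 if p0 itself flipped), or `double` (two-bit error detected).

single 2

s1: b1⊕b3⊕b5⊕b7 = 0⊕1⊕1⊕0 = 0
s2: b2⊕b3⊕b6⊕b7 = 0⊕1⊕0⊕0 = 1
s4: b4⊕b5⊕b6⊕b7 = 1⊕1⊕0⊕0 = 0
Syndrome (s4...s1) = 010 → position 2.
Overall parity (XOR of all 8 bits, including p0): 0⊕0⊕0⊕1⊕1⊕1⊕0⊕0 = 1
Overall=1, syndrome position=2 → single-bit error at position 2.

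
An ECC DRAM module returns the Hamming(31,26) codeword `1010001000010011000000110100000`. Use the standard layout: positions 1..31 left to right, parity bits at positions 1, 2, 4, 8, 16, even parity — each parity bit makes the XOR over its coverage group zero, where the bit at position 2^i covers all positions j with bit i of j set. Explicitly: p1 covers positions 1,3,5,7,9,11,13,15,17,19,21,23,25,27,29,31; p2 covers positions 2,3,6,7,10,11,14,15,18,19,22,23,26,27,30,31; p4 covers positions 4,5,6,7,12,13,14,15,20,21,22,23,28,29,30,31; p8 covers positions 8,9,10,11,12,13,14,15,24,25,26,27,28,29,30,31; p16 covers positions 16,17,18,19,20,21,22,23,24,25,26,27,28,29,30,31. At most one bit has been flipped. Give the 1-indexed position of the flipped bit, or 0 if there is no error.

3

s1: b1⊕b3⊕b5⊕b7⊕b9⊕b11⊕b13⊕b15⊕b17⊕b19⊕b21⊕b23⊕b25⊕b27⊕b29⊕b31 = 1⊕1⊕0⊕1⊕0⊕0⊕0⊕1⊕0⊕0⊕0⊕1⊕0⊕0⊕0⊕0 = 1
s2: b2⊕b3⊕b6⊕b7⊕b10⊕b11⊕b14⊕b15⊕b18⊕b19⊕b22⊕b23⊕b26⊕b27⊕b30⊕b31 = 0⊕1⊕0⊕1⊕0⊕0⊕0⊕1⊕0⊕0⊕0⊕1⊕1⊕0⊕0⊕0 = 1
s4: b4⊕b5⊕b6⊕b7⊕b12⊕b13⊕b14⊕b15⊕b20⊕b21⊕b22⊕b23⊕b28⊕b29⊕b30⊕b31 = 0⊕0⊕0⊕1⊕1⊕0⊕0⊕1⊕0⊕0⊕0⊕1⊕0⊕0⊕0⊕0 = 0
s8: b8⊕b9⊕b10⊕b11⊕b12⊕b13⊕b14⊕b15⊕b24⊕b25⊕b26⊕b27⊕b28⊕b29⊕b30⊕b31 = 0⊕0⊕0⊕0⊕1⊕0⊕0⊕1⊕1⊕0⊕1⊕0⊕0⊕0⊕0⊕0 = 0
s16: b16⊕b17⊕b18⊕b19⊕b20⊕b21⊕b22⊕b23⊕b24⊕b25⊕b26⊕b27⊕b28⊕b29⊕b30⊕b31 = 1⊕0⊕0⊕0⊕0⊕0⊕0⊕1⊕1⊕0⊕1⊕0⊕0⊕0⊕0⊕0 = 0
Syndrome (s16...s1) = 00011 → position 3.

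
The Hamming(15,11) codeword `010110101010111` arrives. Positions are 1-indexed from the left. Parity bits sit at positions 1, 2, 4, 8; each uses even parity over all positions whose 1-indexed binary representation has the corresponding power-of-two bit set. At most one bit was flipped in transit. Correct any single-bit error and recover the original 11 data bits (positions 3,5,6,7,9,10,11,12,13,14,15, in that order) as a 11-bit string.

s1: b1⊕b3⊕b5⊕b7⊕b9⊕b11⊕b13⊕b15 = 0⊕0⊕1⊕1⊕1⊕1⊕1⊕1 = 0
s2: b2⊕b3⊕b6⊕b7⊕b10⊕b11⊕b14⊕b15 = 1⊕0⊕0⊕1⊕0⊕1⊕1⊕1 = 1
s4: b4⊕b5⊕b6⊕b7⊕b12⊕b13⊕b14⊕b15 = 1⊕1⊕0⊕1⊕0⊕1⊕1⊕1 = 0
s8: b8⊕b9⊕b10⊕b11⊕b12⊕b13⊕b14⊕b15 = 0⊕1⊕0⊕1⊕0⊕1⊕1⊕1 = 1
Syndrome (s8...s1) = 1010 → position 10.
Flip bit 10: corrected codeword = 010110101110111
Data bits at positions 3,5,6,7,9,10,11,12,13,14,15: 01011110111

01011110111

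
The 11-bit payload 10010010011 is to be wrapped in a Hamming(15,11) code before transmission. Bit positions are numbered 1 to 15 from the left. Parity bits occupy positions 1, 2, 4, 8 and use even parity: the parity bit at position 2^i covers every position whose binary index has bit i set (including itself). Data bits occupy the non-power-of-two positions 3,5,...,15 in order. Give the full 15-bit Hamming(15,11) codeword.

011100110010011

Place data bits at non-power-of-two positions: b3=1, b5=0, b6=0, b7=1, b9=0, b10=0, b11=1, b12=0, b13=0, b14=1, b15=1.
p1 = XOR of data positions {3,5,7,9,11,13,15} = 1⊕0⊕1⊕0⊕1⊕0⊕1 = 0
p2 = XOR of data positions {3,6,7,10,11,14,15} = 1⊕0⊕1⊕0⊕1⊕1⊕1 = 1
p4 = XOR of data positions {5,6,7,12,13,14,15} = 0⊕0⊕1⊕0⊕0⊕1⊕1 = 1
p8 = XOR of data positions {9,10,11,12,13,14,15} = 0⊕0⊕1⊕0⊕0⊕1⊕1 = 1
Codeword b1..b15 = 011100110010011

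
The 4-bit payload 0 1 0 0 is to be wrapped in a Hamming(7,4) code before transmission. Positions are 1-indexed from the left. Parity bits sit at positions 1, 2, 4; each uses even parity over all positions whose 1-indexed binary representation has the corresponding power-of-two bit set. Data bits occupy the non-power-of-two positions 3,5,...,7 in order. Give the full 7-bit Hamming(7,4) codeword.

Place data bits at non-power-of-two positions: b3=0, b5=1, b6=0, b7=0.
p1 = XOR of data positions {3,5,7} = 0⊕1⊕0 = 1
p2 = XOR of data positions {3,6,7} = 0⊕0⊕0 = 0
p4 = XOR of data positions {5,6,7} = 1⊕0⊕0 = 1
Codeword b1..b7 = 1001100

1001100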